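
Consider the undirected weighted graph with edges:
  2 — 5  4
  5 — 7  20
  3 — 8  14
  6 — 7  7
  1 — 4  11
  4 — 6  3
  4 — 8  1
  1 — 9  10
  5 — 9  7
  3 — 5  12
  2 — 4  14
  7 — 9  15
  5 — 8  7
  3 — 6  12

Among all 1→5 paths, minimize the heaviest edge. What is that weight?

10

Comparing a few candidate routes:
1 → 4 → 8 → 3 → 5: max(11, 1, 14, 12) = 14
1 → 4 → 6 → 3 → 5: max(11, 3, 12, 12) = 12
1 → 9 → 5: max(10, 7) = 10
1 → 4 → 8 → 5: max(11, 1, 7) = 11
1 → 4 → 6 → 3 → 8 → 5: max(11, 3, 12, 14, 7) = 14
Smallest bottleneck: 10.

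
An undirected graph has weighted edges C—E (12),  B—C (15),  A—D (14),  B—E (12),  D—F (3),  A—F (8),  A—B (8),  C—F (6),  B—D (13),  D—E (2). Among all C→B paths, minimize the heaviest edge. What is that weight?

Comparing a few candidate routes:
C - E - D - F - A - B: max(12, 2, 3, 8, 8) = 12
C - F - A - B: max(6, 8, 8) = 8
C - E - B: max(12, 12) = 12
Best route has worst link 8.

8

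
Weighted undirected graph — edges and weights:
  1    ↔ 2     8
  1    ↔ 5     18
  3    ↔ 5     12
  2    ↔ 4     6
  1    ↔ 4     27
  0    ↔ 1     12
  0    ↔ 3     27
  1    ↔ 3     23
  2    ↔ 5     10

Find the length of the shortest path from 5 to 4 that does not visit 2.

Candidate routes:
5 - 3 - 0 - 1 - 4: 12 + 27 + 12 + 27 = 78
5 - 1 - 4: 18 + 27 = 45
5 - 3 - 1 - 4: 12 + 23 + 27 = 62
Shortest: 45.

45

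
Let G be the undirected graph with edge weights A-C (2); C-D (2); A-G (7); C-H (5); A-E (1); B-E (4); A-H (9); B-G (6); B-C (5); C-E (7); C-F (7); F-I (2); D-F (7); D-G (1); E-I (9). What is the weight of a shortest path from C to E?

3

Comparing a few candidate routes:
C-B-E: 5 + 4 = 9
C-D-G-A-E: 2 + 1 + 7 + 1 = 11
C-H-A-E: 5 + 9 + 1 = 15
C-A-E: 2 + 1 = 3
C-D-G-B-E: 2 + 1 + 6 + 4 = 13
C-E: 7
The minimum is 3.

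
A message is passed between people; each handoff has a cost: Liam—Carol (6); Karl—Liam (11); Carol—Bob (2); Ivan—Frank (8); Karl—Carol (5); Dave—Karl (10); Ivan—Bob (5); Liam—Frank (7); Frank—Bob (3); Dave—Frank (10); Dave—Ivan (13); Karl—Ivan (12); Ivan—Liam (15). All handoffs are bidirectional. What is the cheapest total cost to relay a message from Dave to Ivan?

Some routes from Dave to Ivan:
Dave -> Frank -> Ivan: 10 + 8 = 18
Dave -> Ivan: 13
Dave -> Frank -> Bob -> Ivan: 10 + 3 + 5 = 18
Shortest: 13.

13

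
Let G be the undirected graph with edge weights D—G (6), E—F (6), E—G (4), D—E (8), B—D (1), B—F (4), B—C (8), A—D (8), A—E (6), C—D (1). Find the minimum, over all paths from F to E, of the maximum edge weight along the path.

Checking several routes:
F-B-C-D-G-E: max(4, 8, 1, 6, 4) = 8
F-B-D-G-E: max(4, 1, 6, 4) = 6
F-B-C-D-E: max(4, 8, 1, 8) = 8
F-E: max(6) = 6
Best route has worst link 6.

6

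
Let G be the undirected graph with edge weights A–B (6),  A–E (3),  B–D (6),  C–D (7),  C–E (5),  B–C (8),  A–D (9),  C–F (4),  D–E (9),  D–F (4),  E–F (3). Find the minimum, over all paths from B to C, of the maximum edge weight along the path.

Checking several routes:
B - D - F - E - C: max(6, 4, 3, 5) = 6
B - D - F - C: max(6, 4, 4) = 6
B - A - E - F - C: max(6, 3, 3, 4) = 6
B - A - E - C: max(6, 3, 5) = 6
Smallest bottleneck: 6.

6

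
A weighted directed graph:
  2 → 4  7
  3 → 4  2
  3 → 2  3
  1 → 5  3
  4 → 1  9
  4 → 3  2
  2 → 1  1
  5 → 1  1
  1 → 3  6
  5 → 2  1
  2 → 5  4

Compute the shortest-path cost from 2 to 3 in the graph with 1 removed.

Paths from 2 to 3 avoiding 1:
2 -> 4 -> 3: 7 + 2 = 9
Best route has total 9.

9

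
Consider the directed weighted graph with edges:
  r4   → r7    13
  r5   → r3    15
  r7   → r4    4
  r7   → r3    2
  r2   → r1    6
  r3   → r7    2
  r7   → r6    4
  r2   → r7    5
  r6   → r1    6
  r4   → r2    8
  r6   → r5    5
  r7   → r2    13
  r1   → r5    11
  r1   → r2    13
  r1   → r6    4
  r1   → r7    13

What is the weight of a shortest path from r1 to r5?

9

A few of the r1→r5 routes:
r1 - r6 - r5: 4 + 5 = 9
r1 - r5: 11
r1 - r7 - r6 - r5: 13 + 4 + 5 = 22
The minimum is 9.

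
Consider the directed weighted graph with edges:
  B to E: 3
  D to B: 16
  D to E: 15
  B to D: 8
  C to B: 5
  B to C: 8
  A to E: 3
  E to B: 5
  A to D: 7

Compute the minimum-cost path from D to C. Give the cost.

Routes from D to C:
D→E→B→C: 15 + 5 + 8 = 28
D→B→C: 16 + 8 = 24
Best route has total 24.

24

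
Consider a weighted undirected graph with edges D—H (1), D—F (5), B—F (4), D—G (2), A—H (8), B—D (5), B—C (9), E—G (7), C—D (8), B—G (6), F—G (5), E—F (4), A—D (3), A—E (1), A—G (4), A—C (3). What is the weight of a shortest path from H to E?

Comparing a few candidate routes:
H-D-G-A-E: 1 + 2 + 4 + 1 = 8
H-D-F-E: 1 + 5 + 4 = 10
H-D-A-E: 1 + 3 + 1 = 5
H-D-G-F-E: 1 + 2 + 5 + 4 = 12
H-D-G-E: 1 + 2 + 7 = 10
H-A-E: 8 + 1 = 9
Shortest: 5.

5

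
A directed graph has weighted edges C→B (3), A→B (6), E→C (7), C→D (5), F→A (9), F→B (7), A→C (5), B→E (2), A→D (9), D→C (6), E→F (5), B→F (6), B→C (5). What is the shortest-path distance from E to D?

A few of the E→D routes:
E→F→B→C→D: 5 + 7 + 5 + 5 = 22
E→F→A→D: 5 + 9 + 9 = 23
E→C→D: 7 + 5 = 12
The minimum is 12.

12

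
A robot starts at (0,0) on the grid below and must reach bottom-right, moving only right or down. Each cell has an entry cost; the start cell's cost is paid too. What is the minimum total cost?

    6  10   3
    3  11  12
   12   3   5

One optimal route is (0,0) (1,0) (1,1) (2,1) (2,2).
Its cost is 6 + 3 + 11 + 3 + 5 = 28.
(Top row then right column would cost 36.)

28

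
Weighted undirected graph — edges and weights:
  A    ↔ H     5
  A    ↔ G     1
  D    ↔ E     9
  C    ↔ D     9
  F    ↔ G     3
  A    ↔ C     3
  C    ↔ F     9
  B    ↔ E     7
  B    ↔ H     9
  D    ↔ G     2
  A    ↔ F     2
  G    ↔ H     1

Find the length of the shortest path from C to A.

Comparing a few candidate routes:
C → A: 3
C → D → G → F → A: 9 + 2 + 3 + 2 = 16
C → F → G → A: 9 + 3 + 1 = 13
C → D → G → A: 9 + 2 + 1 = 12
C → D → G → H → A: 9 + 2 + 1 + 5 = 17
C → F → A: 9 + 2 = 11
The minimum is 3.

3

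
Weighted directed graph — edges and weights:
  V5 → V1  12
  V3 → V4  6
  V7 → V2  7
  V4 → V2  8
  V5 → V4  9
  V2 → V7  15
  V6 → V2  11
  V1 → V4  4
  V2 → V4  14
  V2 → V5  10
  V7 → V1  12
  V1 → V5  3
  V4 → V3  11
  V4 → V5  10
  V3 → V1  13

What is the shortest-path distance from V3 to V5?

16

Checking several routes:
V3→V4→V2→V5: 6 + 8 + 10 = 24
V3→V1→V5: 13 + 3 = 16
V3→V4→V5: 6 + 10 = 16
Shortest: 16.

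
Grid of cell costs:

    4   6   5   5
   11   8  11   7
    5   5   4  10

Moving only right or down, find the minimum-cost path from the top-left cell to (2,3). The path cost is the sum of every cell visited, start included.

Best path: r0c0 -> r0c1 -> r0c2 -> r0c3 -> r1c3 -> r2c3
Cost: 4 + 6 + 5 + 5 + 7 + 10 = 37

37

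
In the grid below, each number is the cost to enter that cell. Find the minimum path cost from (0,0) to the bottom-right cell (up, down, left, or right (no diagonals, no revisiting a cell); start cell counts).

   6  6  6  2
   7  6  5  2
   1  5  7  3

One optimal route is [0,0] → [0,1] → [0,2] → [0,3] → [1,3] → [2,3].
Its cost is 6 + 6 + 6 + 2 + 2 + 3 = 25.

25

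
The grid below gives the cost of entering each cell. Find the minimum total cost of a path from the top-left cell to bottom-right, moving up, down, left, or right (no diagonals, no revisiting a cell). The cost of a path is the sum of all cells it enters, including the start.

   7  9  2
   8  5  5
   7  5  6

29

Take [0,0] -> [0,1] -> [0,2] -> [1,2] -> [2,2] for a total of 7 + 9 + 2 + 5 + 6 = 29.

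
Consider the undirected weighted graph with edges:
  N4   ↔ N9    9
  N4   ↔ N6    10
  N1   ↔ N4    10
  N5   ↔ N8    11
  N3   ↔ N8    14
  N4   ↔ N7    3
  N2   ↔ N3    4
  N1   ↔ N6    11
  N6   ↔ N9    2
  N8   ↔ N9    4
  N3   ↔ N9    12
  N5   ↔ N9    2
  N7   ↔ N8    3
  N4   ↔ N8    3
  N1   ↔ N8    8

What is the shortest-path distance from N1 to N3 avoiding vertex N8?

25

Paths from N1 to N3 avoiding N8:
N1 -> N6 -> N4 -> N9 -> N3: 11 + 10 + 9 + 12 = 42
N1 -> N4 -> N6 -> N9 -> N3: 10 + 10 + 2 + 12 = 34
N1 -> N6 -> N9 -> N3: 11 + 2 + 12 = 25
N1 -> N4 -> N9 -> N3: 10 + 9 + 12 = 31
The minimum is 25.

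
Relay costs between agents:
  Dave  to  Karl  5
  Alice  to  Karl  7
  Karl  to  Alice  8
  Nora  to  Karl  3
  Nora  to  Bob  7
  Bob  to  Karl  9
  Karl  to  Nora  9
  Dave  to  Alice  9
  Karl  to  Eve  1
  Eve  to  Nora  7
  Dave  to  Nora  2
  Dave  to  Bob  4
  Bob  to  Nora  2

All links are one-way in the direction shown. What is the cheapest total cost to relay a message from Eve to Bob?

14

Routes from Eve to Bob:
Eve → Nora → Bob: 7 + 7 = 14
Best route has total 14.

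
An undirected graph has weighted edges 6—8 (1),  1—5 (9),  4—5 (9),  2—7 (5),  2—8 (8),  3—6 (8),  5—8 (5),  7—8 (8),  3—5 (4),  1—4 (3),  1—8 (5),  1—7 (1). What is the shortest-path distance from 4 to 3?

Comparing a few candidate routes:
4 - 1 - 8 - 5 - 3: 3 + 5 + 5 + 4 = 17
4 - 5 - 3: 9 + 4 = 13
4 - 1 - 7 - 8 - 5 - 3: 3 + 1 + 8 + 5 + 4 = 21
4 - 1 - 5 - 3: 3 + 9 + 4 = 16
4 - 1 - 8 - 6 - 3: 3 + 5 + 1 + 8 = 17
The minimum is 13.

13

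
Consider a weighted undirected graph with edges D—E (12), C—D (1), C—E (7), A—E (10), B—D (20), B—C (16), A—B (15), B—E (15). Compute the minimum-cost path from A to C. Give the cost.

Checking several routes:
A→B→C: 15 + 16 = 31
A→B→D→C: 15 + 20 + 1 = 36
A→E→C: 10 + 7 = 17
A→E→D→C: 10 + 12 + 1 = 23
Best route has total 17.

17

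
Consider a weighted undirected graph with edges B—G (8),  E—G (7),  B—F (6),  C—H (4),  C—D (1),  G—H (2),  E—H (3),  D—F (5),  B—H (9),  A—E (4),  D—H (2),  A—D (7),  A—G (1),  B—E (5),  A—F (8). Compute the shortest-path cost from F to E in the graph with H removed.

A few of the F→E routes:
F-D-A-E: 5 + 7 + 4 = 16
F-A-G-E: 8 + 1 + 7 = 16
F-B-G-A-E: 6 + 8 + 1 + 4 = 19
F-A-E: 8 + 4 = 12
F-D-A-G-E: 5 + 7 + 1 + 7 = 20
F-B-E: 6 + 5 = 11
Shortest: 11.

11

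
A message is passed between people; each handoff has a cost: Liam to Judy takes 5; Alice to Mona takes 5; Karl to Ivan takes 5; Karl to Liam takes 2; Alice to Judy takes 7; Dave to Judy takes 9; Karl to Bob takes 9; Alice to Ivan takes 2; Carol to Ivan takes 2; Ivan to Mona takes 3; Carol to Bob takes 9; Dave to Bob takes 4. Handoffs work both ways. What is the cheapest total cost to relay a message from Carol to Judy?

11

Comparing a few candidate routes:
Carol -> Ivan -> Karl -> Liam -> Judy: 2 + 5 + 2 + 5 = 14
Carol -> Ivan -> Alice -> Judy: 2 + 2 + 7 = 11
Carol -> Ivan -> Mona -> Alice -> Judy: 2 + 3 + 5 + 7 = 17
Best route has total 11.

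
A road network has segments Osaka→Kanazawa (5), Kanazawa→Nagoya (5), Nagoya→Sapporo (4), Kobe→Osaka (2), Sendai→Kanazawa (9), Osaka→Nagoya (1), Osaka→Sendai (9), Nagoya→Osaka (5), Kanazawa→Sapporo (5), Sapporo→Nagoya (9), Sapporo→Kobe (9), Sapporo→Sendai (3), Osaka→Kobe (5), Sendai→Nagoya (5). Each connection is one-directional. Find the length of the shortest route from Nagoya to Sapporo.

4

Paths from Nagoya to Sapporo:
Nagoya → Osaka → Sendai → Kanazawa → Sapporo: 5 + 9 + 9 + 5 = 28
Nagoya → Osaka → Kanazawa → Sapporo: 5 + 5 + 5 = 15
Nagoya → Sapporo: 4
Shortest: 4 mi.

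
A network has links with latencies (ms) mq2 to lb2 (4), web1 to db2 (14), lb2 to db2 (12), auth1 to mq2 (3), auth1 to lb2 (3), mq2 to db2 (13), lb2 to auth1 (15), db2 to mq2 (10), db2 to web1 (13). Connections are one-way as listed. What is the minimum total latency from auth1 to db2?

15

Paths from auth1 to db2:
auth1 -> lb2 -> db2: 3 + 12 = 15
auth1 -> mq2 -> db2: 3 + 13 = 16
auth1 -> mq2 -> lb2 -> db2: 3 + 4 + 12 = 19
Shortest: 15 ms.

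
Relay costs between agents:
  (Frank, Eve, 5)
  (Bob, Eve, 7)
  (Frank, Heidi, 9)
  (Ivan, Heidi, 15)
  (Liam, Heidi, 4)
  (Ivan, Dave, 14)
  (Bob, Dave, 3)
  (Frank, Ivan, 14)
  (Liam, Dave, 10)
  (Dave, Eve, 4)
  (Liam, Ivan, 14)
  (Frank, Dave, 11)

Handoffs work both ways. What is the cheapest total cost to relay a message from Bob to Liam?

13

A few of the Bob→Liam routes:
Bob→Dave→Eve→Frank→Heidi→Liam: 3 + 4 + 5 + 9 + 4 = 25
Bob→Eve→Frank→Heidi→Liam: 7 + 5 + 9 + 4 = 25
Bob→Dave→Liam: 3 + 10 = 13
Bob→Eve→Dave→Liam: 7 + 4 + 10 = 21
Bob→Dave→Ivan→Liam: 3 + 14 + 14 = 31
Bob→Dave→Frank→Heidi→Liam: 3 + 11 + 9 + 4 = 27
Shortest: 13.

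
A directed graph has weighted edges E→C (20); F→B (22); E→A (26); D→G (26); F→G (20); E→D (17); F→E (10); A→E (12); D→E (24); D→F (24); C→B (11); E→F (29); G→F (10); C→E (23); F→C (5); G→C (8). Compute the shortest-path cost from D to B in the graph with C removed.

Paths from D to B avoiding C:
D → E → F → B: 24 + 29 + 22 = 75
D → G → F → B: 26 + 10 + 22 = 58
D → F → B: 24 + 22 = 46
The minimum is 46.

46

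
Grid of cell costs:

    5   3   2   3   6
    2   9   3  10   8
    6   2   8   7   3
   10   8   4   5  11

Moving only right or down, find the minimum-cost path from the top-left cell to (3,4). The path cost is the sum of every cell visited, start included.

Take (0,0) → (0,1) → (0,2) → (0,3) → (0,4) → (1,4) → (2,4) → (3,4) for a total of 5 + 3 + 2 + 3 + 6 + 8 + 3 + 11 = 41.

41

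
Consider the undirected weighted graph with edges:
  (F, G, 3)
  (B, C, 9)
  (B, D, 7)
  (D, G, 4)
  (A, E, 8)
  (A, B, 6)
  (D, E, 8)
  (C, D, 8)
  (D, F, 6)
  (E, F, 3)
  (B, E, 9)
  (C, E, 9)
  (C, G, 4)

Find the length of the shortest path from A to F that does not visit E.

19

Some routes from A to F avoiding E:
A → B → D → C → G → F: 6 + 7 + 8 + 4 + 3 = 28
A → B → C → D → F: 6 + 9 + 8 + 6 = 29
A → B → D → G → F: 6 + 7 + 4 + 3 = 20
A → B → C → G → F: 6 + 9 + 4 + 3 = 22
A → B → D → F: 6 + 7 + 6 = 19
A → B → C → G → D → F: 6 + 9 + 4 + 4 + 6 = 29
Shortest: 19.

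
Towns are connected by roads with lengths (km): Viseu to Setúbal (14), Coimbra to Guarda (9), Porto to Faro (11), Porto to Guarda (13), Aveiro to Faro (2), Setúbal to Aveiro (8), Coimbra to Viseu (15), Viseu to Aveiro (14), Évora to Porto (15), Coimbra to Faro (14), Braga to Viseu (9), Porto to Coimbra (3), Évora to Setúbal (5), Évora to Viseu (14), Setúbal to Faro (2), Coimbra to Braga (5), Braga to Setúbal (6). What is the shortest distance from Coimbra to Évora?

16

Comparing a few candidate routes:
Coimbra - Porto - Faro - Setúbal - Évora: 3 + 11 + 2 + 5 = 21
Coimbra - Braga - Setúbal - Évora: 5 + 6 + 5 = 16
Coimbra - Porto - Évora: 3 + 15 = 18
Best route has total 16 km.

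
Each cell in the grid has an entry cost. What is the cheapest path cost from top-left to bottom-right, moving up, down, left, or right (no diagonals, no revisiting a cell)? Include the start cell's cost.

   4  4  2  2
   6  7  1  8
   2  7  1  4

16

Best path: r0c0 r0c1 r0c2 r1c2 r2c2 r2c3
Cost: 4 + 4 + 2 + 1 + 1 + 4 = 16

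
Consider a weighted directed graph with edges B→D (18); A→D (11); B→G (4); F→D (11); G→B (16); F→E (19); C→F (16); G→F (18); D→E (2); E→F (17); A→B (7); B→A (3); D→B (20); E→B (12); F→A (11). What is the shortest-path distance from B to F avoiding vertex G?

Candidate routes:
B - D - E - F: 18 + 2 + 17 = 37
B - A - D - E - F: 3 + 11 + 2 + 17 = 33
Shortest: 33.

33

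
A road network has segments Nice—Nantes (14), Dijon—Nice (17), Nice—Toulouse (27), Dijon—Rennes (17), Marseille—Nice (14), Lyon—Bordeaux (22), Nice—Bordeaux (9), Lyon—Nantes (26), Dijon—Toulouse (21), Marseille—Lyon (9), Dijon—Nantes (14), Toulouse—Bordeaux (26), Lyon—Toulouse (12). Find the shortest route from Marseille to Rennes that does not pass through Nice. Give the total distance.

59

Routes from Marseille to Rennes avoiding Nice:
Marseille→Lyon→Bordeaux→Toulouse→Dijon→Rennes: 9 + 22 + 26 + 21 + 17 = 95
Marseille→Lyon→Nantes→Dijon→Rennes: 9 + 26 + 14 + 17 = 66
Marseille→Lyon→Toulouse→Dijon→Rennes: 9 + 12 + 21 + 17 = 59
The minimum is 59 km.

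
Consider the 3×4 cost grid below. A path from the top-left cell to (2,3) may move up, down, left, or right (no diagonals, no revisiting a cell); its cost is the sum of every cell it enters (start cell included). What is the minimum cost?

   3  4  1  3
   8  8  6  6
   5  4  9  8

25

Path [0,0]→[0,1]→[0,2]→[0,3]→[1,3]→[2,3]: 3 + 4 + 1 + 3 + 6 + 8 = 25.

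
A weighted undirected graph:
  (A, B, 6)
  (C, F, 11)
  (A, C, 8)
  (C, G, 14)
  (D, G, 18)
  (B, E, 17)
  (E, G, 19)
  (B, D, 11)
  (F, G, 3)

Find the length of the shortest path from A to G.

Comparing a few candidate routes:
A-C-G: 8 + 14 = 22
A-B-D-G: 6 + 11 + 18 = 35
A-C-F-G: 8 + 11 + 3 = 22
The minimum is 22.

22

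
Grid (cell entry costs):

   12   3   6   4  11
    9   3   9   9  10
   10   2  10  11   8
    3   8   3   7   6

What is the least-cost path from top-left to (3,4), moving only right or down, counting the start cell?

44

Best path: r0c0 -> r0c1 -> r1c1 -> r2c1 -> r3c1 -> r3c2 -> r3c3 -> r3c4
Cost: 12 + 3 + 3 + 2 + 8 + 3 + 7 + 6 = 44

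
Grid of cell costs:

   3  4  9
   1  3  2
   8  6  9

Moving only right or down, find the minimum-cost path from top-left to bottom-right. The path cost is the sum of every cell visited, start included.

Best path: [0,0] → [1,0] → [1,1] → [1,2] → [2,2]
Cost: 3 + 1 + 3 + 2 + 9 = 18
(Top row then right column would cost 27.)

18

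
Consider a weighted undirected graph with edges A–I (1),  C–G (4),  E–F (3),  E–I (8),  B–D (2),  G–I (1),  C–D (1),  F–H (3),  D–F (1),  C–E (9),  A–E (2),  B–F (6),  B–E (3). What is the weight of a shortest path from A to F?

Comparing a few candidate routes:
A → I → G → C → D → F: 1 + 1 + 4 + 1 + 1 = 8
A → E → B → D → F: 2 + 3 + 2 + 1 = 8
A → E → F: 2 + 3 = 5
Shortest: 5.

5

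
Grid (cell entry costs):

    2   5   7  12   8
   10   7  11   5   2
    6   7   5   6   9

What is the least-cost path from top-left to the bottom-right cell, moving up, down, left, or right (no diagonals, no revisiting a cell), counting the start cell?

One optimal route is r0c0 -> r0c1 -> r0c2 -> r1c2 -> r1c3 -> r1c4 -> r2c4.
Its cost is 2 + 5 + 7 + 11 + 5 + 2 + 9 = 41.

41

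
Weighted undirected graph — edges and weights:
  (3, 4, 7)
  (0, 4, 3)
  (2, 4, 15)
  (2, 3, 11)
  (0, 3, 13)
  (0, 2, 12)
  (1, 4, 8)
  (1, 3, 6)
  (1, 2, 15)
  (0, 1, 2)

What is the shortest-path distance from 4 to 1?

Comparing a few candidate routes:
4 -> 1: 8
4 -> 0 -> 1: 3 + 2 = 5
4 -> 3 -> 1: 7 + 6 = 13
4 -> 0 -> 3 -> 1: 3 + 13 + 6 = 22
4 -> 3 -> 0 -> 1: 7 + 13 + 2 = 22
4 -> 2 -> 0 -> 1: 15 + 12 + 2 = 29
The minimum is 5.

5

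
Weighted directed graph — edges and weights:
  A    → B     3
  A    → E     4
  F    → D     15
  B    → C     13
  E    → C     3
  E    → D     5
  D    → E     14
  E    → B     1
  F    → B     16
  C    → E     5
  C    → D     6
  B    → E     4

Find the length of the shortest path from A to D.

Checking several routes:
A - E - D: 4 + 5 = 9
A - E - B - C - D: 4 + 1 + 13 + 6 = 24
A - B - E - D: 3 + 4 + 5 = 12
A - B - C - D: 3 + 13 + 6 = 22
A - B - E - C - D: 3 + 4 + 3 + 6 = 16
A - E - C - D: 4 + 3 + 6 = 13
Best route has total 9.

9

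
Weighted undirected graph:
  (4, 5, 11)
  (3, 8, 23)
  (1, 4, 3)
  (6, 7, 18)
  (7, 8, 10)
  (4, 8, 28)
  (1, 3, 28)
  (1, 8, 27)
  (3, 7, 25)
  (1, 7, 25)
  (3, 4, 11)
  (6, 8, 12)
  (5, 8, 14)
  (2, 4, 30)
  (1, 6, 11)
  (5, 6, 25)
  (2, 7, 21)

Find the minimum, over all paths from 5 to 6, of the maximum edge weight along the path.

A few of the 5→6 routes:
5 → 8 → 6: max(14, 12) = 14
5 → 8 → 7 → 6: max(14, 10, 18) = 18
5 → 4 → 1 → 6: max(11, 3, 11) = 11
The minimum achievable maximum is 11.

11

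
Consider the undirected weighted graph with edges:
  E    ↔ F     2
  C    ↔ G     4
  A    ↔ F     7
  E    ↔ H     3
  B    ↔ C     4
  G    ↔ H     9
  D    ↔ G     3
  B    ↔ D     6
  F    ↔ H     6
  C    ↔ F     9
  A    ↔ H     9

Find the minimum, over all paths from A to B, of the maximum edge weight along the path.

A few of the A→B routes:
A -> H -> G -> D -> B: max(9, 9, 3, 6) = 9
A -> H -> G -> C -> B: max(9, 9, 4, 4) = 9
A -> H -> F -> C -> G -> D -> B: max(9, 6, 9, 4, 3, 6) = 9
Best route has worst link 9.

9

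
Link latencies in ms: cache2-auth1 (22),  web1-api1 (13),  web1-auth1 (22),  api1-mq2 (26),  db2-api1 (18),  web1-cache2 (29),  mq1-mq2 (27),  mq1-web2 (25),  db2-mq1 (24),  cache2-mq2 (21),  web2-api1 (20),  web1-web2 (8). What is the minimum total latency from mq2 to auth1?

43

Checking several routes:
mq2 → cache2 → web1 → auth1: 21 + 29 + 22 = 72
mq2 → api1 → web1 → auth1: 26 + 13 + 22 = 61
mq2 → cache2 → auth1: 21 + 22 = 43
Best route has total 43 ms.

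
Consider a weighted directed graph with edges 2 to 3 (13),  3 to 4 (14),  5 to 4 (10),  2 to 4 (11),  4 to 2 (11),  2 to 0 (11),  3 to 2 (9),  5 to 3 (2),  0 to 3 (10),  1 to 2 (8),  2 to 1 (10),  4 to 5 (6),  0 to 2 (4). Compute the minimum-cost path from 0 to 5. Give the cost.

21

Candidate routes:
0→2→4→5: 4 + 11 + 6 = 21
0→2→3→4→5: 4 + 13 + 14 + 6 = 37
0→3→2→4→5: 10 + 9 + 11 + 6 = 36
0→3→4→5: 10 + 14 + 6 = 30
Shortest: 21.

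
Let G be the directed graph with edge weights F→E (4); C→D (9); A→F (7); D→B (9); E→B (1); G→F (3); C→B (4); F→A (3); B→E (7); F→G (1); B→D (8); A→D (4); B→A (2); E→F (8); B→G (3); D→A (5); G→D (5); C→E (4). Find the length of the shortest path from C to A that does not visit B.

Paths from C to A avoiding B:
C→D→A: 9 + 5 = 14
C→E→F→A: 4 + 8 + 3 = 15
C→E→F→G→D→A: 4 + 8 + 1 + 5 + 5 = 23
The minimum is 14.

14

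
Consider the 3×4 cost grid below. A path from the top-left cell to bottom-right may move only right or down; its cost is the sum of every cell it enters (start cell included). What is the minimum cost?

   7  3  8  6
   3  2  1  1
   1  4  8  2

16

One optimal route is [0,0] -> [0,1] -> [1,1] -> [1,2] -> [1,3] -> [2,3].
Its cost is 7 + 3 + 2 + 1 + 1 + 2 = 16.
For comparison, the top-then-right route costs 27.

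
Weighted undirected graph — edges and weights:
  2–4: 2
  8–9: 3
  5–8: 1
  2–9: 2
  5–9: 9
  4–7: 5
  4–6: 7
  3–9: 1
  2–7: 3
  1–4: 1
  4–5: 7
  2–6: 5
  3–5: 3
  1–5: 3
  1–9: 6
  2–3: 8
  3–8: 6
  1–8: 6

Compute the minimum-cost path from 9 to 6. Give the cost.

Some routes from 9 to 6:
9 -> 2 -> 6: 2 + 5 = 7
9 -> 3 -> 5 -> 1 -> 4 -> 6: 1 + 3 + 3 + 1 + 7 = 15
9 -> 1 -> 4 -> 6: 6 + 1 + 7 = 14
9 -> 3 -> 2 -> 6: 1 + 8 + 5 = 14
9 -> 1 -> 4 -> 2 -> 6: 6 + 1 + 2 + 5 = 14
9 -> 2 -> 4 -> 6: 2 + 2 + 7 = 11
Shortest: 7.

7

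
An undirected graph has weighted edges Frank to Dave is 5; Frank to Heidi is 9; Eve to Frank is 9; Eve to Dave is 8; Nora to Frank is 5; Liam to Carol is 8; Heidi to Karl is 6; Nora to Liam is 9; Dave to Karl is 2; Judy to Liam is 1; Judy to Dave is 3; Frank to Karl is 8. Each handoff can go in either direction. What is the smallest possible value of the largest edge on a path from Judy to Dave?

Comparing a few candidate routes:
Judy - Liam - Nora - Frank - Karl - Dave: max(1, 9, 5, 8, 2) = 9
Judy - Liam - Nora - Frank - Eve - Dave: max(1, 9, 5, 9, 8) = 9
Judy - Dave: max(3) = 3
Judy - Liam - Nora - Frank - Dave: max(1, 9, 5, 5) = 9
The minimum achievable maximum is 3.

3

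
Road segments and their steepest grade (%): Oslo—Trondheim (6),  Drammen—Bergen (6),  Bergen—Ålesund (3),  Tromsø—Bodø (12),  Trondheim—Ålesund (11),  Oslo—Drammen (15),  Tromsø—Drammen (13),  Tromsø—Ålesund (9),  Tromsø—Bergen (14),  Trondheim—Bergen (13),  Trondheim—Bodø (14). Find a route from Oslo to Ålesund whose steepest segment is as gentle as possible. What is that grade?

11

Checking several routes:
Oslo→Trondheim→Ålesund: max(6, 11) = 11
Oslo→Trondheim→Bodø→Tromsø→Bergen→Ålesund: max(6, 14, 12, 14, 3) = 14
Oslo→Trondheim→Bergen→Drammen→Tromsø→Ålesund: max(6, 13, 6, 13, 9) = 13
Oslo→Trondheim→Bergen→Ålesund: max(6, 13, 3) = 13
Best route has worst link 11%.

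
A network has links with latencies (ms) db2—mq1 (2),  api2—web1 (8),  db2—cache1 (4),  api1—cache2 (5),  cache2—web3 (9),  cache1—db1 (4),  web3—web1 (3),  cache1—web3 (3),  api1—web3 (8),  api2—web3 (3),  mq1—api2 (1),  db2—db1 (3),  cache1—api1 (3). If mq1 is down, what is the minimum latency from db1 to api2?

A few of the db1→api2 routes:
db1→cache1→web3→api2: 4 + 3 + 3 = 10
db1→db2→cache1→web3→web1→api2: 3 + 4 + 3 + 3 + 8 = 21
db1→cache1→web3→web1→api2: 4 + 3 + 3 + 8 = 18
db1→db2→cache1→api1→web3→api2: 3 + 4 + 3 + 8 + 3 = 21
db1→cache1→api1→web3→api2: 4 + 3 + 8 + 3 = 18
db1→db2→cache1→web3→api2: 3 + 4 + 3 + 3 = 13
Shortest: 10 ms.

10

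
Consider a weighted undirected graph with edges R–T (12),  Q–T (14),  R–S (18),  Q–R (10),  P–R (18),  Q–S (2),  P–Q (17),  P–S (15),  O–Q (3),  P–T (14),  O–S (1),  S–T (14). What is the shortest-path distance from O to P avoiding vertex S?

Paths from O to P avoiding S:
O→Q→R→T→P: 3 + 10 + 12 + 14 = 39
O→Q→T→R→P: 3 + 14 + 12 + 18 = 47
O→Q→T→P: 3 + 14 + 14 = 31
O→Q→P: 3 + 17 = 20
O→Q→R→P: 3 + 10 + 18 = 31
The minimum is 20.

20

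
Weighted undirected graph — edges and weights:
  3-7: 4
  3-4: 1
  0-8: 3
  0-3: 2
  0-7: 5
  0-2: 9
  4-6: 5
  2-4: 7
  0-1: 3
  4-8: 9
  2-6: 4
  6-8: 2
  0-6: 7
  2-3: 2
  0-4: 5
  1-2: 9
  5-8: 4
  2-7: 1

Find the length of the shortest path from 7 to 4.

Some routes from 7 to 4:
7 -> 2 -> 3 -> 4: 1 + 2 + 1 = 4
7 -> 0 -> 3 -> 4: 5 + 2 + 1 = 8
7 -> 3 -> 4: 4 + 1 = 5
Shortest: 4.

4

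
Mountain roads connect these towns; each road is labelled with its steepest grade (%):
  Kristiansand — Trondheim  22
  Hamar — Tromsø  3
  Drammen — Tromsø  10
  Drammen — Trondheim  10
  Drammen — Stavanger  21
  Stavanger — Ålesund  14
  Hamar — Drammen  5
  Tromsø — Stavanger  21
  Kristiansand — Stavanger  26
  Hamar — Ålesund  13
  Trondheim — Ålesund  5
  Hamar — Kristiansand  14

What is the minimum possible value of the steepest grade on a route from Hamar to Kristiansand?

Some routes from Hamar to Kristiansand:
Hamar → Kristiansand: max(14) = 14
Hamar → Ålesund → Stavanger → Tromsø → Drammen → Trondheim → Kristiansand: max(13, 14, 21, 10, 10, 22) = 22
Hamar → Ålesund → Trondheim → Kristiansand: max(13, 5, 22) = 22
Best route has worst link 14%.

14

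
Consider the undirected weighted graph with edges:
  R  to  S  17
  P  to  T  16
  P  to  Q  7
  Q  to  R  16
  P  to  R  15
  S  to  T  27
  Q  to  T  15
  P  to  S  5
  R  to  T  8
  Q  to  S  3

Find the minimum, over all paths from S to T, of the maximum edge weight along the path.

Comparing a few candidate routes:
S→P→Q→T: max(5, 7, 15) = 15
S→Q→T: max(3, 15) = 15
S→P→R→T: max(5, 15, 8) = 15
S→Q→P→R→T: max(3, 7, 15, 8) = 15
Smallest bottleneck: 15.

15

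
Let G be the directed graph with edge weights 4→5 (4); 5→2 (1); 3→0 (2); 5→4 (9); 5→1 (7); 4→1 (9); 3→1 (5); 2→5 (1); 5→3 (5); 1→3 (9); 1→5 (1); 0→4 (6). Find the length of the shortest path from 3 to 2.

7

Paths from 3 to 2:
3 → 1 → 5 → 2: 5 + 1 + 1 = 7
3 → 0 → 4 → 1 → 5 → 2: 2 + 6 + 9 + 1 + 1 = 19
3 → 0 → 4 → 5 → 2: 2 + 6 + 4 + 1 = 13
The minimum is 7.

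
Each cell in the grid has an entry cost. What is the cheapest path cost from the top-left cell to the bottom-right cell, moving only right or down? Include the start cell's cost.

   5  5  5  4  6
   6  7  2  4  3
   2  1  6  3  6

29

Cheapest: (0,0) (1,0) (2,0) (2,1) (2,2) (2,3) (2,4)
  5 + 6 + 2 + 1 + 6 + 3 + 6 = 29
(Top row then right column would cost 34.)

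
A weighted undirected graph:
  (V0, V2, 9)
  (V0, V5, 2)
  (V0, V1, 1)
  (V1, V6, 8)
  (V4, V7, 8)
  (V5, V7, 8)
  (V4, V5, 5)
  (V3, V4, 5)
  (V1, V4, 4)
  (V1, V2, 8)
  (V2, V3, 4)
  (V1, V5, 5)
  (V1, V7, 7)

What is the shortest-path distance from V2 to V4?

Checking several routes:
V2→V0→V1→V4: 9 + 1 + 4 = 14
V2→V1→V4: 8 + 4 = 12
V2→V3→V4: 4 + 5 = 9
The minimum is 9.

9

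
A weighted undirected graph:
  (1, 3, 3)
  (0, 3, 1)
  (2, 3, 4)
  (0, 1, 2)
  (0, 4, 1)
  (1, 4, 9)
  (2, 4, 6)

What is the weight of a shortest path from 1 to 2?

7

Comparing a few candidate routes:
1-3-2: 3 + 4 = 7
1-0-4-2: 2 + 1 + 6 = 9
1-0-3-2: 2 + 1 + 4 = 7
1-4-0-3-2: 9 + 1 + 1 + 4 = 15
1-3-0-4-2: 3 + 1 + 1 + 6 = 11
Best route has total 7.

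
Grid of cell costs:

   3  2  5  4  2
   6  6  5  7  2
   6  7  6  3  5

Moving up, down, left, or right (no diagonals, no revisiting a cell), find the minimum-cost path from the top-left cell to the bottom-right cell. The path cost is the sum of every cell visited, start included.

Best path: [0,0] -> [0,1] -> [0,2] -> [0,3] -> [0,4] -> [1,4] -> [2,4]
Cost: 3 + 2 + 5 + 4 + 2 + 2 + 5 = 23

23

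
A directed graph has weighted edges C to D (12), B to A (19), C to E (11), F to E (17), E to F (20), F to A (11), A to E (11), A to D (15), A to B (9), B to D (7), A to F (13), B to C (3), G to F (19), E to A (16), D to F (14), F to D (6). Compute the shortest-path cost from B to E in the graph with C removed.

Comparing a few candidate routes:
B -> A -> E: 19 + 11 = 30
B -> D -> F -> E: 7 + 14 + 17 = 38
B -> D -> F -> A -> E: 7 + 14 + 11 + 11 = 43
Best route has total 30.

30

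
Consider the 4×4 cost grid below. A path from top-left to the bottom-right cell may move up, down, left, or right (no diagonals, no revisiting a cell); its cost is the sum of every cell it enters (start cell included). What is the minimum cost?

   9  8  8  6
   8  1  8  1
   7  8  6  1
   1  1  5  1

Cheapest: [0,0]→[0,1]→[1,1]→[1,2]→[1,3]→[2,3]→[3,3]
  9 + 8 + 1 + 8 + 1 + 1 + 1 = 29

29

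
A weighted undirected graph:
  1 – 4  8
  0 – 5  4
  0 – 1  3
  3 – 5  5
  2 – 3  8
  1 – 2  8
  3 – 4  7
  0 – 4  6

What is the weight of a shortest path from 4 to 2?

Comparing a few candidate routes:
4-0-5-3-2: 6 + 4 + 5 + 8 = 23
4-1-2: 8 + 8 = 16
4-0-1-2: 6 + 3 + 8 = 17
4-3-2: 7 + 8 = 15
Best route has total 15.

15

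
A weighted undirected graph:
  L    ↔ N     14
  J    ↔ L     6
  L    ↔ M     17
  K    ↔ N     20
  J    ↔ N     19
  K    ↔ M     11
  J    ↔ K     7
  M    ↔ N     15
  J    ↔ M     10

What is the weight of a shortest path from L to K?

13

Checking several routes:
L - J - K: 6 + 7 = 13
L - J - M - K: 6 + 10 + 11 = 27
L - M - K: 17 + 11 = 28
Shortest: 13.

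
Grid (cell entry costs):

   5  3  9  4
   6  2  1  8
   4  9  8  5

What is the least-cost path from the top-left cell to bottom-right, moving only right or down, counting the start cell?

24

One optimal route is r0c0 -> r0c1 -> r1c1 -> r1c2 -> r1c3 -> r2c3.
Its cost is 5 + 3 + 2 + 1 + 8 + 5 = 24.
For comparison, the top-then-right route costs 34.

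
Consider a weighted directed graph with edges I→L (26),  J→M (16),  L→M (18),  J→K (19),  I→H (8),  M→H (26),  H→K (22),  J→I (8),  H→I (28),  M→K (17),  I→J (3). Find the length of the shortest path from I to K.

A few of the I→K routes:
I → H → K: 8 + 22 = 30
I → J → M → K: 3 + 16 + 17 = 36
I → J → K: 3 + 19 = 22
I → L → M → K: 26 + 18 + 17 = 61
The minimum is 22.

22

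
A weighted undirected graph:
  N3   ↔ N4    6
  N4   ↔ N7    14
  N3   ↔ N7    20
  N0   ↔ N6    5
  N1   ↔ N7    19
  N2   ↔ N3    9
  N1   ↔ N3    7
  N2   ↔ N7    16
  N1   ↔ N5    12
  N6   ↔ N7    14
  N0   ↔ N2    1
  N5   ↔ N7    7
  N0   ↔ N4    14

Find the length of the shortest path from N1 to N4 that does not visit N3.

A few of the N1→N4 routes:
N1→N7→N2→N0→N4: 19 + 16 + 1 + 14 = 50
N1→N7→N4: 19 + 14 = 33
N1→N5→N7→N4: 12 + 7 + 14 = 33
Shortest: 33.

33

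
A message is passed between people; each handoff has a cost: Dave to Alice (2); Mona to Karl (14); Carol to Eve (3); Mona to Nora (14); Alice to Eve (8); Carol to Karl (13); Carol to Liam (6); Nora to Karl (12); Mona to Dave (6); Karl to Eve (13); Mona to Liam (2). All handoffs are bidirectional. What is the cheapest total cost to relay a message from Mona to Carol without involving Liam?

19

A few of the Mona→Carol routes:
Mona-Karl-Eve-Carol: 14 + 13 + 3 = 30
Mona-Nora-Karl-Carol: 14 + 12 + 13 = 39
Mona-Karl-Carol: 14 + 13 = 27
Mona-Dave-Alice-Eve-Carol: 6 + 2 + 8 + 3 = 19
Best route has total 19.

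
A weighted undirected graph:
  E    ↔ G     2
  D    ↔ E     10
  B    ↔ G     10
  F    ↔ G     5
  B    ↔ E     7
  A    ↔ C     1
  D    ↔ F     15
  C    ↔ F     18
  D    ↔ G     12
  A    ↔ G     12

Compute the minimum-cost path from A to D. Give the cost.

24

Checking several routes:
A - G - F - D: 12 + 5 + 15 = 32
A - G - D: 12 + 12 = 24
A - G - E - D: 12 + 2 + 10 = 24
Best route has total 24.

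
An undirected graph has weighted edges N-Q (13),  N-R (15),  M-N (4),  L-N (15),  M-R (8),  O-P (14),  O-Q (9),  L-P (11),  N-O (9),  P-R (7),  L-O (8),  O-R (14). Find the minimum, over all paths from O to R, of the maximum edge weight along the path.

Comparing a few candidate routes:
O→Q→N→M→R: max(9, 13, 4, 8) = 13
O→P→R: max(14, 7) = 14
O→N→M→R: max(9, 4, 8) = 9
O→L→P→R: max(8, 11, 7) = 11
O→R: max(14) = 14
Best route has worst link 9.

9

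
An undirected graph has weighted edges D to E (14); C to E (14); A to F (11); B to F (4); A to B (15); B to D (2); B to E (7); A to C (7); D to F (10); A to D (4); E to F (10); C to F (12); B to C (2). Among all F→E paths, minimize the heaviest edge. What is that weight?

Some routes from F to E:
F - D - A - C - B - E: max(10, 4, 7, 2, 7) = 10
F - E: max(10) = 10
F - B - E: max(4, 7) = 7
F - D - B - E: max(10, 2, 7) = 10
Best route has worst link 7.

7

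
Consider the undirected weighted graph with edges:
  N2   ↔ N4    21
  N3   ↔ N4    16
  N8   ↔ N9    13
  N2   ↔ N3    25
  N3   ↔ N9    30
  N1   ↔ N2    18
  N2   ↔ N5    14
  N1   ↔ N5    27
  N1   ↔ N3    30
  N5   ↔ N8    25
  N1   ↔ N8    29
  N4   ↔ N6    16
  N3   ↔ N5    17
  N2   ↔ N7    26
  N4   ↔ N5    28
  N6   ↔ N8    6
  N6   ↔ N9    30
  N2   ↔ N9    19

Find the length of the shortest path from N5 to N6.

31

Some routes from N5 to N6:
N5 -> N8 -> N6: 25 + 6 = 31
N5 -> N3 -> N4 -> N6: 17 + 16 + 16 = 49
N5 -> N2 -> N4 -> N6: 14 + 21 + 16 = 51
N5 -> N2 -> N9 -> N8 -> N6: 14 + 19 + 13 + 6 = 52
N5 -> N4 -> N6: 28 + 16 = 44
The minimum is 31.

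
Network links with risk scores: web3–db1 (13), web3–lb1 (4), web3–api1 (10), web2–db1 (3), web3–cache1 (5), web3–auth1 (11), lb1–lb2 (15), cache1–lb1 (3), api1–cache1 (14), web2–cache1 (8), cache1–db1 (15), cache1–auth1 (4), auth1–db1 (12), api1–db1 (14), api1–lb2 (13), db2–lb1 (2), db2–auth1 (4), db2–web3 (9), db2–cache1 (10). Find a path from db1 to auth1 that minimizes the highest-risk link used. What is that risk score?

8

A few of the db1→auth1 routes:
db1 → web2 → cache1 → lb1 → db2 → auth1: max(3, 8, 3, 2, 4) = 8
db1 → web2 → cache1 → web3 → lb1 → db2 → auth1: max(3, 8, 5, 4, 2, 4) = 8
db1 → web2 → cache1 → auth1: max(3, 8, 4) = 8
db1 → web2 → cache1 → web3 → db2 → auth1: max(3, 8, 5, 9, 4) = 9
The minimum achievable maximum is 8.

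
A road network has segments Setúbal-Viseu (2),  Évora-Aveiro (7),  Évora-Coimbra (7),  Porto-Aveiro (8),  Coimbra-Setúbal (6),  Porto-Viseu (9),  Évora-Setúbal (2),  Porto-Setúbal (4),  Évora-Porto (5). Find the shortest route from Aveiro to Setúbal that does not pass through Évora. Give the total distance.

Candidate routes:
Aveiro - Porto - Setúbal: 8 + 4 = 12
Aveiro - Porto - Viseu - Setúbal: 8 + 9 + 2 = 19
Best route has total 12 mi.

12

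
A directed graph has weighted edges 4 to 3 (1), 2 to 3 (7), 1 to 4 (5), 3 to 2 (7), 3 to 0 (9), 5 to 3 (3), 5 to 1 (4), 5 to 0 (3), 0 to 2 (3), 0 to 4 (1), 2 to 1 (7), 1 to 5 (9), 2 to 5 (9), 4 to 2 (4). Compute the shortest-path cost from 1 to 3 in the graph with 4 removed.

12

Routes from 1 to 3 avoiding 4:
1 -> 5 -> 3: 9 + 3 = 12
1 -> 5 -> 0 -> 2 -> 3: 9 + 3 + 3 + 7 = 22
The minimum is 12.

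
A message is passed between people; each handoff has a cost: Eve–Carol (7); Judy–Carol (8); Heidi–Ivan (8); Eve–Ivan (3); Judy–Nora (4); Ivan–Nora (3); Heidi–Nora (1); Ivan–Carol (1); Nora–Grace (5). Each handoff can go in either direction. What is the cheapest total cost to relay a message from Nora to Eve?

6

A few of the Nora→Eve routes:
Nora → Heidi → Ivan → Eve: 1 + 8 + 3 = 12
Nora → Ivan → Eve: 3 + 3 = 6
Nora → Ivan → Carol → Eve: 3 + 1 + 7 = 11
The minimum is 6.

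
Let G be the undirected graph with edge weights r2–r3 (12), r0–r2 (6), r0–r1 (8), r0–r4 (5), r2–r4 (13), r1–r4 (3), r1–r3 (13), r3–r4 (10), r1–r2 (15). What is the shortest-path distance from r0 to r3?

Some routes from r0 to r3:
r0-r1-r3: 8 + 13 = 21
r0-r4-r1-r3: 5 + 3 + 13 = 21
r0-r1-r4-r3: 8 + 3 + 10 = 21
r0-r4-r3: 5 + 10 = 15
r0-r2-r3: 6 + 12 = 18
Best route has total 15.

15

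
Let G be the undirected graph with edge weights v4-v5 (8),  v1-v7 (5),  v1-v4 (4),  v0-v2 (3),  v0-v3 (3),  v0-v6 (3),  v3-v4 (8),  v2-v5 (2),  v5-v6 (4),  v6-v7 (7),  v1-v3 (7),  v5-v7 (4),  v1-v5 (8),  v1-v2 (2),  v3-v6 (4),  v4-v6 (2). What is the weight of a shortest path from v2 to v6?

A few of the v2→v6 routes:
v2 -> v5 -> v6: 2 + 4 = 6
v2 -> v1 -> v4 -> v6: 2 + 4 + 2 = 8
v2 -> v0 -> v3 -> v6: 3 + 3 + 4 = 10
v2 -> v0 -> v6: 3 + 3 = 6
The minimum is 6.

6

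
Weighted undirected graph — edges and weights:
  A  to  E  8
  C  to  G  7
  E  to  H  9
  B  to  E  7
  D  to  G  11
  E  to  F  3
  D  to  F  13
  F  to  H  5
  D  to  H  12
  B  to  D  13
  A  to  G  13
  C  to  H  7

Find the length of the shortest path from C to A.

Checking several routes:
C-H-F-E-A: 7 + 5 + 3 + 8 = 23
C-H-D-F-E-A: 7 + 12 + 13 + 3 + 8 = 43
C-H-E-A: 7 + 9 + 8 = 24
C-G-A: 7 + 13 = 20
C-G-D-F-E-A: 7 + 11 + 13 + 3 + 8 = 42
Best route has total 20.

20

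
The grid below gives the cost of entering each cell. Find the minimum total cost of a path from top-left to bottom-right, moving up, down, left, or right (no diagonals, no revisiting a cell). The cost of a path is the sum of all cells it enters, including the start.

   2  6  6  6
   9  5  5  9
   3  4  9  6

One optimal route is (0,0)→(0,1)→(1,1)→(2,1)→(2,2)→(2,3).
Its cost is 2 + 6 + 5 + 4 + 9 + 6 = 32.

32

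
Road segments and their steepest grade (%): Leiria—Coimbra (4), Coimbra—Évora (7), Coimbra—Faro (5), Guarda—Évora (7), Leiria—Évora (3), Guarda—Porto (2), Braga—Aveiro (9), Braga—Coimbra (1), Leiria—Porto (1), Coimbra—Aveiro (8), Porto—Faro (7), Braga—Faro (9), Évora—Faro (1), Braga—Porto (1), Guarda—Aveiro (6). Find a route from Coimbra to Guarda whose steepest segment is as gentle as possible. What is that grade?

2

A few of the Coimbra→Guarda routes:
Coimbra - Leiria - Évora - Faro - Porto - Guarda: max(4, 3, 1, 7, 2) = 7
Coimbra - Leiria - Évora - Guarda: max(4, 3, 7) = 7
Coimbra - Faro - Évora - Leiria - Porto - Guarda: max(5, 1, 3, 1, 2) = 5
Coimbra - Leiria - Porto - Faro - Évora - Guarda: max(4, 1, 7, 1, 7) = 7
Coimbra - Braga - Porto - Guarda: max(1, 1, 2) = 2
Coimbra - Leiria - Porto - Guarda: max(4, 1, 2) = 4
The minimum achievable maximum is 2%.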